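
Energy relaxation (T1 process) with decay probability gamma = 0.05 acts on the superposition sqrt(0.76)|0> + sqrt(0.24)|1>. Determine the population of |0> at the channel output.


For amplitude damping with parameter gamma on state sqrt(a)|0> + sqrt(b)|1>:
alpha^2 = 0.76, beta^2 = 0.24
P(|0>) = alpha^2 + gamma * beta^2
= 0.76 + 0.05 * 0.24
= 0.76 + 0.0120
= 0.7720

0.7720


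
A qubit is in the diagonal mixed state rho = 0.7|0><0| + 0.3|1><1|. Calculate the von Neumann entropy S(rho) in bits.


S = -p*log2(p) - (1-p)*log2(1-p)
p = 0.7000, 1-p = 0.3000
= -0.7000 * log2(0.7000) - 0.3000 * log2(0.3000)
= -(-0.3602) - (-0.5211)
= 0.8813

0.8813


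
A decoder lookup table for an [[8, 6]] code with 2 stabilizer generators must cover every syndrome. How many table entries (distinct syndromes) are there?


Each stabilizer generator gives a binary (+1 or -1) measurement outcome.
With 2 independent generators:
Total syndromes = 2^2
= 4

4


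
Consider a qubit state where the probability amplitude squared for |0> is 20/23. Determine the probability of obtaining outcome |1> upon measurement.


|alpha|^2 = 20/23 = 0.8696
|beta|^2 = 1 - 20/23 = 3/23 = 0.1304
P(|1>) = |beta|^2 = 0.1304

0.1304


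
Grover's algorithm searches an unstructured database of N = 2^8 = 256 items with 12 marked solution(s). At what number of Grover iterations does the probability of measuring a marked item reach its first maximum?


After j Grover iterations the success probability is P(j) = sin^2((2j+1)*theta), where sin(theta) = sqrt(k/N).
N = 2^8 = 256, k = 12
sin(theta) = sqrt(k/N) = 0.2165063509
theta = arcsin(sqrt(k/N)) = 0.2182345144 rad
P(j) reaches its first maximum when (2j+1)*theta is as close as possible to pi/2, i.e. j = round(pi/(4*theta) - 1/2).
pi/(4*theta) - 1/2 = 3.0989
(For comparison, the common estimate pi/4 * sqrt(N/k) = 3.6276; the exact maximiser is used here.)
Optimal iterations = 3

3


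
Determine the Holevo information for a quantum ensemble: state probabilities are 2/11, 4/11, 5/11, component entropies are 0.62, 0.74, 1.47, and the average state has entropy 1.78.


chi = S(rho) - sum_i p_i * S(rho_i)
Weighted entropy = 2/11 * 0.62 + 4/11 * 0.74 + 5/11 * 1.47
= 1.0500
chi = 1.78 - 1.0500
= 0.7300

0.7300


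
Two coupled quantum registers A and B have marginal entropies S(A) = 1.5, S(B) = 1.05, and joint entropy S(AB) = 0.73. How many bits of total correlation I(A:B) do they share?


I(A:B) = S(A) + S(B) - S(AB)
= 1.5 + 1.05 - 0.73
= 1.8200

1.8200


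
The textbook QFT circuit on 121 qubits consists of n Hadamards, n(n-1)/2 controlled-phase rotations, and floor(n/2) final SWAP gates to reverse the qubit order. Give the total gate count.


Hadamard gates: 121
Controlled rotations: n*(n-1)/2 = 121*120/2 = 7260
SWAP gates: floor(n/2) = floor(121/2) = 60
Total = 121 + 7260 + 60
= 7441

7441


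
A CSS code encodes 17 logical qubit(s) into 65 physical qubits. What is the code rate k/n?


Code rate R = k/n
= 17/65
= 0.2615

0.2615


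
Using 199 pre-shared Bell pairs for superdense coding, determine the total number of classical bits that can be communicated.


Superdense coding allows 2 classical bits per shared entangled pair.
199 pair(s) -> 2 * 199 = 398 classical bits

398


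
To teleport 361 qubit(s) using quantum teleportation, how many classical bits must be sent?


Quantum teleportation requires 2 classical bits per qubit teleported.
361 qubit(s) -> 2 * 361 = 722 classical bits

722


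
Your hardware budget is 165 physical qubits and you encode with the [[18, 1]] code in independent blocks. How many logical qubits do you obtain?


Each code block uses 18 physical qubits for 1 logical qubit(s).
Number of complete blocks = floor(165 / 18) = 9
Logical qubits = 9 * 1
= 9

9


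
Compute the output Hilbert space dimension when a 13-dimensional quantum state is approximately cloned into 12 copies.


Output space = H^(tensor 12) where dim(H) = 13
dim = 13^12
= 169 (after 2 factors)
= 2197 (after 3 factors)
= 28561 (after 4 factors)
= 371293 (after 5 factors)
= 4826809 (after 6 factors)
= 62748517 (after 7 factors)
= 815730721 (after 8 factors)
= 10604499373 (after 9 factors)
= 137858491849 (after 10 factors)
= 1792160394037 (after 11 factors)
= 23298085122481 (after 12 factors)
= 23298085122481

23298085122481


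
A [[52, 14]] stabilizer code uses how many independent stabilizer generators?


For an [[n,k]] stabilizer code:
Number of stabilizer generators = n - k
= 52 - 14
= 38

38


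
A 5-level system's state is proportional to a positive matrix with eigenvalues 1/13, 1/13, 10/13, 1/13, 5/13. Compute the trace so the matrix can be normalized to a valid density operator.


tr(M) = sum of eigenvalues
= 1/13 + 1/13 + 10/13 + 1/13 + 5/13
= 18/13
= 1.3846

1.3846


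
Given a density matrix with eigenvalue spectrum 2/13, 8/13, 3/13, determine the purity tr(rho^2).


tr(rho^2) = sum of eigenvalues squared
= (2/13)^2 + (8/13)^2 + (3/13)^2
= (4 + 64 + 9) / 169
= 77/169
= 0.4556

0.4556


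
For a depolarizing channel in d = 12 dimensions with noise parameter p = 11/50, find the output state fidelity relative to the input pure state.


F = (1-p) + p/d
= (1 - 0.2200) + 0.2200/12
= 0.7800 + 0.0183
= 0.7983

0.7983


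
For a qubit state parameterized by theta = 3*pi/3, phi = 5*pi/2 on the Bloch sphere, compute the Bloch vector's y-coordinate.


theta = 3.1416, phi = 7.8540
r_y = sin(theta)*sin(phi) = 0.0000 * 1.0000
r_y = 0.0000

0.0000


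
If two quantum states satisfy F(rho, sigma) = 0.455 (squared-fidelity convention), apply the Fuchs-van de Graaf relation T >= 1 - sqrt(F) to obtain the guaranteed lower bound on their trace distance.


Fuchs-van de Graaf (squared-fidelity convention): 1 - sqrt(F) <= T <= sqrt(1 - F).
Lower bound: T >= 1 - sqrt(F)
sqrt(F) = sqrt(0.455) = 0.6745
T >= 1 - 0.6745
T >= 0.3255

0.3255


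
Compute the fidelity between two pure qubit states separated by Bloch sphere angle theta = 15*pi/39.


For states separated by angle theta on Bloch sphere:
F = cos^2(theta/2)
theta = 15*pi/39 = 1.2083
theta/2 = 0.6042
cos(theta/2) = 0.8230
F = 0.6773

0.6773


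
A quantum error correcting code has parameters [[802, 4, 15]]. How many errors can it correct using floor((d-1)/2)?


Code parameters: [[802, 4, 15]], distance d = 15.
Number of correctable errors = floor((d-1)/2)
= floor((15 - 1)/2)
= floor(14/2)
= 7

7


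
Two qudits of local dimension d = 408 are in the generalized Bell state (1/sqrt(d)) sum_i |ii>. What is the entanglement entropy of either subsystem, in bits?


For a maximally entangled state in d x d:
S = log2(d) = log2(408)
= 8.6724

8.6724


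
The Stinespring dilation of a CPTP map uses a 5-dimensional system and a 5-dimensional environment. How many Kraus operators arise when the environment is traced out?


Tracing out the environment in an orthonormal basis {|i>_E} gives Kraus operators K_i = <i|_E U |0>_E.
Number of Kraus operators = dim(H_env) = d_env
= 5

5


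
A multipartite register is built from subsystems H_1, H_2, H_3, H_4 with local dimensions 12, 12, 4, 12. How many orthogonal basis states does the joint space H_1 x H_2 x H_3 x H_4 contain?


dim(H_1 x H_2 x H_3 x H_4) = 12 * 12 * 4 * 12
= 144 * 4 * 12
= 576 * 12
= 6912

6912


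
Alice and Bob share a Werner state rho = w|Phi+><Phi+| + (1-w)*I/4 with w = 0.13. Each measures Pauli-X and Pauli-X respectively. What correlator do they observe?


|Phi+> = (|00> + |11>)/sqrt(2)
For the pure Bell state, <X_A X_B> = +1 (Bell-state Pauli correlator).
The maximally-mixed part I/4 has tr(I/4 * P tensor P) = 0 for any traceless Pauli P.
So <X_A X_B>_rho = w * (+1) + (1 - w) * 0
= 0.13 * (+1)
= 0.1300

0.1300


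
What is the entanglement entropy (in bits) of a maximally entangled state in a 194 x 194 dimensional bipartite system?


For a maximally entangled state in d x d:
S = log2(d) = log2(194)
= 7.5999

7.5999


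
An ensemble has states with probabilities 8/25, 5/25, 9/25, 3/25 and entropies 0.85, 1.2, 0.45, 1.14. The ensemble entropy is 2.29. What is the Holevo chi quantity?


chi = S(rho) - sum_i p_i * S(rho_i)
Weighted entropy = 8/25 * 0.85 + 5/25 * 1.2 + 9/25 * 0.45 + 3/25 * 1.14
= 0.8108
chi = 2.29 - 0.8108
= 1.4792

1.4792


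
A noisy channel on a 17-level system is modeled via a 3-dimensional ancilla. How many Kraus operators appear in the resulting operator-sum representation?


Tracing out the environment in an orthonormal basis {|i>_E} gives Kraus operators K_i = <i|_E U |0>_E.
Number of Kraus operators = dim(H_env) = d_env
= 3

3


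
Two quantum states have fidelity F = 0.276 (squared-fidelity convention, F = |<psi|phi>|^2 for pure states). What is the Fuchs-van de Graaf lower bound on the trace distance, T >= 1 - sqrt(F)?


Fuchs-van de Graaf (squared-fidelity convention): 1 - sqrt(F) <= T <= sqrt(1 - F).
Lower bound: T >= 1 - sqrt(F)
sqrt(F) = sqrt(0.276) = 0.5254
T >= 1 - 0.5254
T >= 0.4746

0.4746


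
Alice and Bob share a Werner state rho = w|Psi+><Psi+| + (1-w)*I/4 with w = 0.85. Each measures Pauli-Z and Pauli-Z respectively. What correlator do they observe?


|Psi+> = (|01> + |10>)/sqrt(2)
For the pure Bell state, <Z_A Z_B> = -1 (Bell-state Pauli correlator).
The maximally-mixed part I/4 has tr(I/4 * P tensor P) = 0 for any traceless Pauli P.
So <Z_A Z_B>_rho = w * (-1) + (1 - w) * 0
= 0.85 * (-1)
= -0.8500

-0.8500


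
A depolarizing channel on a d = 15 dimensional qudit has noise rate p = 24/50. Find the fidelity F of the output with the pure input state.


F = (1-p) + p/d
= (1 - 0.4800) + 0.4800/15
= 0.5200 + 0.0320
= 0.5520

0.5520


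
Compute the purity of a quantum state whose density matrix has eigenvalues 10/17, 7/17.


tr(rho^2) = sum of eigenvalues squared
= (10/17)^2 + (7/17)^2
= (100 + 49) / 289
= 149/289
= 0.5156

0.5156


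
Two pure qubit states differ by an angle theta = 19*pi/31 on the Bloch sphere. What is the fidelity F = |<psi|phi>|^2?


For states separated by angle theta on Bloch sphere:
F = cos^2(theta/2)
theta = 19*pi/31 = 1.9255
theta/2 = 0.9627
cos(theta/2) = 0.5713
F = 0.3263

0.3263


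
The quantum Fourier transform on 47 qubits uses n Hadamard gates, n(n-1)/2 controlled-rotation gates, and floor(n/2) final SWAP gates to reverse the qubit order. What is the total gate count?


Hadamard gates: 47
Controlled rotations: n*(n-1)/2 = 47*46/2 = 1081
SWAP gates: floor(n/2) = floor(47/2) = 23
Total = 47 + 1081 + 23
= 1151

1151


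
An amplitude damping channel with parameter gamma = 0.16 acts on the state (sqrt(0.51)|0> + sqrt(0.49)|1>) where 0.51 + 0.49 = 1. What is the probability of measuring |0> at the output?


For amplitude damping with parameter gamma on state sqrt(a)|0> + sqrt(b)|1>:
alpha^2 = 0.51, beta^2 = 0.49
P(|0>) = alpha^2 + gamma * beta^2
= 0.51 + 0.16 * 0.49
= 0.51 + 0.0784
= 0.5884

0.5884


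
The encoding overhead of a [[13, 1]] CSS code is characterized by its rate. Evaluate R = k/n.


Code rate R = k/n
= 1/13
= 0.0769

0.0769


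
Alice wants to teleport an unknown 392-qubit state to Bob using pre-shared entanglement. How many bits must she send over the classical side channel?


Quantum teleportation requires 2 classical bits per qubit teleported.
392 qubit(s) -> 2 * 392 = 784 classical bits

784


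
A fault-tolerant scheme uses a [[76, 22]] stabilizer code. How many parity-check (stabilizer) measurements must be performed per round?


For an [[n,k]] stabilizer code:
Number of stabilizer generators = n - k
= 76 - 22
= 54

54


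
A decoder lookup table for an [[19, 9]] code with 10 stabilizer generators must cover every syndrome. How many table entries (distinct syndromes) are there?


Each stabilizer generator gives a binary (+1 or -1) measurement outcome.
With 10 independent generators:
Total syndromes = 2^10
= 1024

1024


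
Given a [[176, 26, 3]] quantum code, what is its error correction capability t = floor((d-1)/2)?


Code parameters: [[176, 26, 3]], distance d = 3.
Number of correctable errors = floor((d-1)/2)
= floor((3 - 1)/2)
= floor(2/2)
= 1

1


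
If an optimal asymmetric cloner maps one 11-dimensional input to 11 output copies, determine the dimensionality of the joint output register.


Output space = H^(tensor 11) where dim(H) = 11
dim = 11^11
= 121 (after 2 factors)
= 1331 (after 3 factors)
= 14641 (after 4 factors)
= 161051 (after 5 factors)
= 1771561 (after 6 factors)
= 19487171 (after 7 factors)
= 214358881 (after 8 factors)
= 2357947691 (after 9 factors)
= 25937424601 (after 10 factors)
= 285311670611 (after 11 factors)
= 285311670611

285311670611


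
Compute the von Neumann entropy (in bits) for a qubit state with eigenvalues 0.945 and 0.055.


S = -p*log2(p) - (1-p)*log2(1-p)
p = 0.9450, 1-p = 0.0550
= -0.9450 * log2(0.9450) - 0.0550 * log2(0.0550)
= -(-0.0771) - (-0.2301)
= 0.3073

0.3073


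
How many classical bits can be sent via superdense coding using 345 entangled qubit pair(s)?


Superdense coding allows 2 classical bits per shared entangled pair.
345 pair(s) -> 2 * 345 = 690 classical bits

690


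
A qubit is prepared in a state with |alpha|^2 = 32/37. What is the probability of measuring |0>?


|alpha|^2 = 32/37 = 0.8649
|beta|^2 = 1 - 32/37 = 5/37 = 0.1351
P(|0>) = |alpha|^2 = 0.8649

0.8649


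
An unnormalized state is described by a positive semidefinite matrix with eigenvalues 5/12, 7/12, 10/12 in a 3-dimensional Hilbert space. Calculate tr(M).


tr(M) = sum of eigenvalues
= 5/12 + 7/12 + 10/12
= 22/12
= 1.8333

1.8333


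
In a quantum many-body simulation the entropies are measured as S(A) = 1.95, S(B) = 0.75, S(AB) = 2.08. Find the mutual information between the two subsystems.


I(A:B) = S(A) + S(B) - S(AB)
= 1.95 + 0.75 - 2.08
= 0.6200

0.6200


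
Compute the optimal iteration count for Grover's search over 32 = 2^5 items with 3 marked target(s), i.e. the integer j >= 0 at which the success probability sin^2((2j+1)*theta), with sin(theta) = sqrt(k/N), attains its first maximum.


After j Grover iterations the success probability is P(j) = sin^2((2j+1)*theta), where sin(theta) = sqrt(k/N).
N = 2^5 = 32, k = 3
sin(theta) = sqrt(k/N) = 0.3061862178
theta = arcsin(sqrt(k/N)) = 0.3111842443 rad
P(j) reaches its first maximum when (2j+1)*theta is as close as possible to pi/2, i.e. j = round(pi/(4*theta) - 1/2).
pi/(4*theta) - 1/2 = 2.0239
(For comparison, the common estimate pi/4 * sqrt(N/k) = 2.5651; the exact maximiser is used here.)
Optimal iterations = 2

2


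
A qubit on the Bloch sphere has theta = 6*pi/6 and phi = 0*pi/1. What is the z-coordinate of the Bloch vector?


theta = 3.1416, phi = 0.0000
r_z = cos(theta) = -1.0000

-1.0000


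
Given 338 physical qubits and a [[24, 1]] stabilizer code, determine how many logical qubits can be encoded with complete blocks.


Each code block uses 24 physical qubits for 1 logical qubit(s).
Number of complete blocks = floor(338 / 24) = 14
Logical qubits = 14 * 1
= 14

14


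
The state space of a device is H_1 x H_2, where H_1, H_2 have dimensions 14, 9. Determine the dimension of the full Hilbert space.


dim(H_1 x H_2) = 14 * 9
= 126

126


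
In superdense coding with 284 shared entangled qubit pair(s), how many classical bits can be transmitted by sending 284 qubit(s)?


Superdense coding allows 2 classical bits per shared entangled pair.
284 pair(s) -> 2 * 284 = 568 classical bits

568


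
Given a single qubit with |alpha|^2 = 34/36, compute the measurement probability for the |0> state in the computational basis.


|alpha|^2 = 34/36 = 0.9444
|beta|^2 = 1 - 34/36 = 2/36 = 0.0556
P(|0>) = |alpha|^2 = 0.9444

0.9444


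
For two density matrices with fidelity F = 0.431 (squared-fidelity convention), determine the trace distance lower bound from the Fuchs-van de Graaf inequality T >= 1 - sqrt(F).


Fuchs-van de Graaf (squared-fidelity convention): 1 - sqrt(F) <= T <= sqrt(1 - F).
Lower bound: T >= 1 - sqrt(F)
sqrt(F) = sqrt(0.431) = 0.6565
T >= 1 - 0.6565
T >= 0.3435

0.3435


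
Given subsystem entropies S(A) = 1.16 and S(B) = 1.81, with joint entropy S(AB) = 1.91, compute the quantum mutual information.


I(A:B) = S(A) + S(B) - S(AB)
= 1.16 + 1.81 - 1.91
= 1.0600

1.0600


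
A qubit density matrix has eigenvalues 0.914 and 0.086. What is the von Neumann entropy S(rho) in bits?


S = -p*log2(p) - (1-p)*log2(1-p)
p = 0.9140, 1-p = 0.0860
= -0.9140 * log2(0.9140) - 0.0860 * log2(0.0860)
= -(-0.1186) - (-0.3044)
= 0.4230

0.4230


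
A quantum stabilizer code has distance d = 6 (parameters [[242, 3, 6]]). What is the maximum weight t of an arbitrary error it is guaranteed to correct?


Code parameters: [[242, 3, 6]], distance d = 6.
Number of correctable errors = floor((d-1)/2)
= floor((6 - 1)/2)
= floor(5/2)
= 2

2


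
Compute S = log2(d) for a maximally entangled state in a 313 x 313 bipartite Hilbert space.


For a maximally entangled state in d x d:
S = log2(d) = log2(313)
= 8.2900

8.2900


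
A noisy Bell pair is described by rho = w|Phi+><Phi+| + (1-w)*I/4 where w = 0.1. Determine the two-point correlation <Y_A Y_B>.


|Phi+> = (|00> + |11>)/sqrt(2)
For the pure Bell state, <Y_A Y_B> = -1 (Bell-state Pauli correlator).
The maximally-mixed part I/4 has tr(I/4 * P tensor P) = 0 for any traceless Pauli P.
So <Y_A Y_B>_rho = w * (-1) + (1 - w) * 0
= 0.1 * (-1)
= -0.1000

-0.1000


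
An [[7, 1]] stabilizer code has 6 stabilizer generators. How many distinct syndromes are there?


Each stabilizer generator gives a binary (+1 or -1) measurement outcome.
With 6 independent generators:
Total syndromes = 2^6
= 64

64


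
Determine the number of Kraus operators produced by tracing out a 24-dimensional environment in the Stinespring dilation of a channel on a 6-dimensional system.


Tracing out the environment in an orthonormal basis {|i>_E} gives Kraus operators K_i = <i|_E U |0>_E.
Number of Kraus operators = dim(H_env) = d_env
= 24

24


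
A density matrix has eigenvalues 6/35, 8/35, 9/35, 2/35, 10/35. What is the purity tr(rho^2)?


tr(rho^2) = sum of eigenvalues squared
= (6/35)^2 + (8/35)^2 + (9/35)^2 + (2/35)^2 + (10/35)^2
= (36 + 64 + 81 + 4 + 100) / 1225
= 285/1225
= 0.2327

0.2327


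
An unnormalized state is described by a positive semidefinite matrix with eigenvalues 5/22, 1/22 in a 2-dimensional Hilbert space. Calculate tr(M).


tr(M) = sum of eigenvalues
= 5/22 + 1/22
= 6/22
= 0.2727

0.2727


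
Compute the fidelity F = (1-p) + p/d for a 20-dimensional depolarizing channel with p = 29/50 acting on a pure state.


F = (1-p) + p/d
= (1 - 0.5800) + 0.5800/20
= 0.4200 + 0.0290
= 0.4490

0.4490


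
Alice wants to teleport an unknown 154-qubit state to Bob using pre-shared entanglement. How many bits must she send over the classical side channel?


Quantum teleportation requires 2 classical bits per qubit teleported.
154 qubit(s) -> 2 * 154 = 308 classical bits

308


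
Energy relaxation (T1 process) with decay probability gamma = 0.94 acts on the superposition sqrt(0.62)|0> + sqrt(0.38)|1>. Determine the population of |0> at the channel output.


For amplitude damping with parameter gamma on state sqrt(a)|0> + sqrt(b)|1>:
alpha^2 = 0.62, beta^2 = 0.38
P(|0>) = alpha^2 + gamma * beta^2
= 0.62 + 0.94 * 0.38
= 0.62 + 0.3572
= 0.9772

0.9772


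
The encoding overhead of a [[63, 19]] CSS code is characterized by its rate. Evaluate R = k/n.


Code rate R = k/n
= 19/63
= 0.3016

0.3016


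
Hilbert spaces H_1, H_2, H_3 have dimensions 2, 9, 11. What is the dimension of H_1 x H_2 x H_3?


dim(H_1 x H_2 x H_3) = 2 * 9 * 11
= 18 * 11
= 198

198


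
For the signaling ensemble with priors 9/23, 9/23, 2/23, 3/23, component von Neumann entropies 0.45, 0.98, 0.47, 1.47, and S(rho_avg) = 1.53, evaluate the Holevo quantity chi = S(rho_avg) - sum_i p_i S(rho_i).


chi = S(rho) - sum_i p_i * S(rho_i)
Weighted entropy = 9/23 * 0.45 + 9/23 * 0.98 + 2/23 * 0.47 + 3/23 * 1.47
= 0.7922
chi = 1.53 - 0.7922
= 0.7378

0.7378


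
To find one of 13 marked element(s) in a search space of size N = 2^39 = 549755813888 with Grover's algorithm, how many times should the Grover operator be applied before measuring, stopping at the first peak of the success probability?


After j Grover iterations the success probability is P(j) = sin^2((2j+1)*theta), where sin(theta) = sqrt(k/N).
N = 2^39 = 549755813888, k = 13
sin(theta) = sqrt(k/N) = 4.862803949e-06
theta = arcsin(sqrt(k/N)) = 4.862803949e-06 rad
P(j) reaches its first maximum when (2j+1)*theta is as close as possible to pi/2, i.e. j = round(pi/(4*theta) - 1/2).
pi/(4*theta) - 1/2 = 161510.8773
(For comparison, the common estimate pi/4 * sqrt(N/k) = 161511.3773; the exact maximiser is used here.)
Optimal iterations = 161511

161511


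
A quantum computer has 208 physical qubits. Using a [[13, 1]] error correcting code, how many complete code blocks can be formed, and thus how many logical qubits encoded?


Each code block uses 13 physical qubits for 1 logical qubit(s).
Number of complete blocks = floor(208 / 13) = 16
Logical qubits = 16 * 1
= 16

16


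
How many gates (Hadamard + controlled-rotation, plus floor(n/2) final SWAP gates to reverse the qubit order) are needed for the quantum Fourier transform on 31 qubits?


Hadamard gates: 31
Controlled rotations: n*(n-1)/2 = 31*30/2 = 465
SWAP gates: floor(n/2) = floor(31/2) = 15
Total = 31 + 465 + 15
= 511

511


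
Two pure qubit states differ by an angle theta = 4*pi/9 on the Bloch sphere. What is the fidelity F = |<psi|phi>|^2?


For states separated by angle theta on Bloch sphere:
F = cos^2(theta/2)
theta = 4*pi/9 = 1.3963
theta/2 = 0.6981
cos(theta/2) = 0.7660
F = 0.5868

0.5868


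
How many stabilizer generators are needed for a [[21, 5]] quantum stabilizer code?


For an [[n,k]] stabilizer code:
Number of stabilizer generators = n - k
= 21 - 5
= 16

16


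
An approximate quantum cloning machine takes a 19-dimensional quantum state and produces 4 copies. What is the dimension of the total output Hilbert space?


Output space = H^(tensor 4) where dim(H) = 19
dim = 19^4
= 361 (after 2 factors)
= 6859 (after 3 factors)
= 130321 (after 4 factors)
= 130321

130321


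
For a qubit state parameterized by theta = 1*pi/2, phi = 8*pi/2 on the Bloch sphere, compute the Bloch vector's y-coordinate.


theta = 1.5708, phi = 12.5664
r_y = sin(theta)*sin(phi) = 1.0000 * 0.0000
r_y = 0.0000

0.0000


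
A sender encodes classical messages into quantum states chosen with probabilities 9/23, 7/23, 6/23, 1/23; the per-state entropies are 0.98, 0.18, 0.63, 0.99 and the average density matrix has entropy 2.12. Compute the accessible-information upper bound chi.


chi = S(rho) - sum_i p_i * S(rho_i)
Weighted entropy = 9/23 * 0.98 + 7/23 * 0.18 + 6/23 * 0.63 + 1/23 * 0.99
= 0.6457
chi = 2.12 - 0.6457
= 1.4743

1.4743


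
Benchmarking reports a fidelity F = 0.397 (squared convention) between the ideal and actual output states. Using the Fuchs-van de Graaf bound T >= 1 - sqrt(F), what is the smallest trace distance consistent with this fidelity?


Fuchs-van de Graaf (squared-fidelity convention): 1 - sqrt(F) <= T <= sqrt(1 - F).
Lower bound: T >= 1 - sqrt(F)
sqrt(F) = sqrt(0.397) = 0.6301
T >= 1 - 0.6301
T >= 0.3699

0.3699


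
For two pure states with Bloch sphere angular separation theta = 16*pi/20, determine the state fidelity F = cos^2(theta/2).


For states separated by angle theta on Bloch sphere:
F = cos^2(theta/2)
theta = 16*pi/20 = 2.5133
theta/2 = 1.2566
cos(theta/2) = 0.3090
F = 0.0955

0.0955


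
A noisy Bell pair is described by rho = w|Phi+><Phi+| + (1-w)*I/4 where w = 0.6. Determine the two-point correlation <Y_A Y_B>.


|Phi+> = (|00> + |11>)/sqrt(2)
For the pure Bell state, <Y_A Y_B> = -1 (Bell-state Pauli correlator).
The maximally-mixed part I/4 has tr(I/4 * P tensor P) = 0 for any traceless Pauli P.
So <Y_A Y_B>_rho = w * (-1) + (1 - w) * 0
= 0.6 * (-1)
= -0.6000

-0.6000


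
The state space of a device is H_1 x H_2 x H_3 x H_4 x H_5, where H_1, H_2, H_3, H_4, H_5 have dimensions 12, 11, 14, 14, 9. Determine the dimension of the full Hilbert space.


dim(H_1 x H_2 x H_3 x H_4 x H_5) = 12 * 11 * 14 * 14 * 9
= 132 * 14 * 14 * 9
= 1848 * 14 * 9
= 25872 * 9
= 232848

232848


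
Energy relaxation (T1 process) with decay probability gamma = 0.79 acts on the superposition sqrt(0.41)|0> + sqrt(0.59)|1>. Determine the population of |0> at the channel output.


For amplitude damping with parameter gamma on state sqrt(a)|0> + sqrt(b)|1>:
alpha^2 = 0.41, beta^2 = 0.59
P(|0>) = alpha^2 + gamma * beta^2
= 0.41 + 0.79 * 0.59
= 0.41 + 0.4661
= 0.8761

0.8761


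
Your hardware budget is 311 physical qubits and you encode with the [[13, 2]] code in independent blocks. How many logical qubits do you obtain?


Each code block uses 13 physical qubits for 2 logical qubit(s).
Number of complete blocks = floor(311 / 13) = 23
Logical qubits = 23 * 2
= 46

46


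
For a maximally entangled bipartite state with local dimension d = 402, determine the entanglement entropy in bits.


For a maximally entangled state in d x d:
S = log2(d) = log2(402)
= 8.6511

8.6511


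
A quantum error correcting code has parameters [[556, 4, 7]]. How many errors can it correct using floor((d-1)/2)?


Code parameters: [[556, 4, 7]], distance d = 7.
Number of correctable errors = floor((d-1)/2)
= floor((7 - 1)/2)
= floor(6/2)
= 3

3


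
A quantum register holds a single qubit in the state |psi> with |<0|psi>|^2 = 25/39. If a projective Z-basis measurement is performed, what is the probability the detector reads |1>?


|alpha|^2 = 25/39 = 0.6410
|beta|^2 = 1 - 25/39 = 14/39 = 0.3590
P(|1>) = |beta|^2 = 0.3590

0.3590


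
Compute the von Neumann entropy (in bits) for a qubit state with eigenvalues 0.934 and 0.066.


S = -p*log2(p) - (1-p)*log2(1-p)
p = 0.9340, 1-p = 0.0660
= -0.9340 * log2(0.9340) - 0.0660 * log2(0.0660)
= -(-0.0920) - (-0.2588)
= 0.3508

0.3508


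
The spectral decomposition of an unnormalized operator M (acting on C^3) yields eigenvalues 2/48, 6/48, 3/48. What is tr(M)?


tr(M) = sum of eigenvalues
= 2/48 + 6/48 + 3/48
= 11/48
= 0.2292

0.2292


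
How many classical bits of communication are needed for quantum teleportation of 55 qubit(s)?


Quantum teleportation requires 2 classical bits per qubit teleported.
55 qubit(s) -> 2 * 55 = 110 classical bits

110


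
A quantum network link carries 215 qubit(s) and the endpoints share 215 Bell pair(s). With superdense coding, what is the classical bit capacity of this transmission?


Superdense coding allows 2 classical bits per shared entangled pair.
215 pair(s) -> 2 * 215 = 430 classical bits

430


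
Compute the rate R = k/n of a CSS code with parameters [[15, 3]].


Code rate R = k/n
= 3/15
= 0.2000

0.2000


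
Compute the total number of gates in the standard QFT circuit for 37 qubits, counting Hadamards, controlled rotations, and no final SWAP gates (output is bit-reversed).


Hadamard gates: 37
Controlled rotations: n*(n-1)/2 = 37*36/2 = 666
SWAP gates: 0 (omitted)
Total = 37 + 666
= 703

703


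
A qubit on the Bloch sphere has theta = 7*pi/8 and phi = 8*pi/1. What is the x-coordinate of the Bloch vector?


theta = 2.7489, phi = 25.1327
r_x = sin(theta)*cos(phi) = 0.3827 * 1.0000
r_x = 0.3827

0.3827


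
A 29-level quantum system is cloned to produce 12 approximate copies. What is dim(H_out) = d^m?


Output space = H^(tensor 12) where dim(H) = 29
dim = 29^12
= 841 (after 2 factors)
= 24389 (after 3 factors)
= 707281 (after 4 factors)
= 20511149 (after 5 factors)
= 594823321 (after 6 factors)
= 17249876309 (after 7 factors)
= 500246412961 (after 8 factors)
= 14507145975869 (after 9 factors)
= 420707233300201 (after 10 factors)
= 12200509765705829 (after 11 factors)
= 353814783205469041 (after 12 factors)
= 353814783205469041

353814783205469041


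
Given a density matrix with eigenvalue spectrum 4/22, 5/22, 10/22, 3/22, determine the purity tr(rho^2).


tr(rho^2) = sum of eigenvalues squared
= (4/22)^2 + (5/22)^2 + (10/22)^2 + (3/22)^2
= (16 + 25 + 100 + 9) / 484
= 150/484
= 0.3099

0.3099


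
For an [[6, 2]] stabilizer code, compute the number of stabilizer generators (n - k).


For an [[n,k]] stabilizer code:
Number of stabilizer generators = n - k
= 6 - 2
= 4

4


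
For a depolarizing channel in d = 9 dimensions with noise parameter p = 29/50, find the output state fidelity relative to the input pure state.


F = (1-p) + p/d
= (1 - 0.5800) + 0.5800/9
= 0.4200 + 0.0644
= 0.4844

0.4844


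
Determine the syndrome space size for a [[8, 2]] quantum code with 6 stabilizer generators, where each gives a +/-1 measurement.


Each stabilizer generator gives a binary (+1 or -1) measurement outcome.
With 6 independent generators:
Total syndromes = 2^6
= 64

64


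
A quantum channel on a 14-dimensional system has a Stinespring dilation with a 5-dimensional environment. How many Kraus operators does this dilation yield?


Tracing out the environment in an orthonormal basis {|i>_E} gives Kraus operators K_i = <i|_E U |0>_E.
Number of Kraus operators = dim(H_env) = d_env
= 5

5


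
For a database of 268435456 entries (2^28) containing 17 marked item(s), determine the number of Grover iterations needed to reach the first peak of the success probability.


After j Grover iterations the success probability is P(j) = sin^2((2j+1)*theta), where sin(theta) = sqrt(k/N).
N = 2^28 = 268435456, k = 17
sin(theta) = sqrt(k/N) = 0.0002516543961
theta = arcsin(sqrt(k/N)) = 0.0002516543988 rad
P(j) reaches its first maximum when (2j+1)*theta is as close as possible to pi/2, i.e. j = round(pi/(4*theta) - 1/2).
pi/(4*theta) - 1/2 = 3120.4395
(For comparison, the common estimate pi/4 * sqrt(N/k) = 3120.9396; the exact maximiser is used here.)
Optimal iterations = 3120

3120


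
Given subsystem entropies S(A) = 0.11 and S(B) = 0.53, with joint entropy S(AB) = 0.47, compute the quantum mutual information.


I(A:B) = S(A) + S(B) - S(AB)
= 0.11 + 0.53 - 0.47
= 0.1700

0.1700


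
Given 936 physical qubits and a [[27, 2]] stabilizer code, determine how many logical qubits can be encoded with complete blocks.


Each code block uses 27 physical qubits for 2 logical qubit(s).
Number of complete blocks = floor(936 / 27) = 34
Logical qubits = 34 * 2
= 68

68


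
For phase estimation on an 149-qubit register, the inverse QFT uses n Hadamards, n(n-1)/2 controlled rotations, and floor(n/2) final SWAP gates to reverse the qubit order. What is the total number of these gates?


Hadamard gates: 149
Controlled rotations: n*(n-1)/2 = 149*148/2 = 11026
SWAP gates: floor(n/2) = floor(149/2) = 74
Total = 149 + 11026 + 74
= 11249

11249


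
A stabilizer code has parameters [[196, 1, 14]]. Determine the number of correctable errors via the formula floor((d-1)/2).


Code parameters: [[196, 1, 14]], distance d = 14.
Number of correctable errors = floor((d-1)/2)
= floor((14 - 1)/2)
= floor(13/2)
= 6

6


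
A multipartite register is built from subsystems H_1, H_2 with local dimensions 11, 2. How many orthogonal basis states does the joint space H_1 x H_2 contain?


dim(H_1 x H_2) = 11 * 2
= 22

22


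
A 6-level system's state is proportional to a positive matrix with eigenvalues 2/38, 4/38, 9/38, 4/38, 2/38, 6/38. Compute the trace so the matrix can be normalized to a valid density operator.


tr(M) = sum of eigenvalues
= 2/38 + 4/38 + 9/38 + 4/38 + 2/38 + 6/38
= 27/38
= 0.7105

0.7105


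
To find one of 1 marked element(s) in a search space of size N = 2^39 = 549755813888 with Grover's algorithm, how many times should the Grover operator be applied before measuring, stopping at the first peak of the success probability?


After j Grover iterations the success probability is P(j) = sin^2((2j+1)*theta), where sin(theta) = sqrt(k/N).
N = 2^39 = 549755813888, k = 1
sin(theta) = sqrt(k/N) = 1.348699152e-06
theta = arcsin(sqrt(k/N)) = 1.348699152e-06 rad
P(j) reaches its first maximum when (2j+1)*theta is as close as possible to pi/2, i.e. j = round(pi/(4*theta) - 1/2).
pi/(4*theta) - 1/2 = 582337.0525
(For comparison, the common estimate pi/4 * sqrt(N/k) = 582337.5525; the exact maximiser is used here.)
Optimal iterations = 582337

582337


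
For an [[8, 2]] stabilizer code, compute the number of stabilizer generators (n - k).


For an [[n,k]] stabilizer code:
Number of stabilizer generators = n - k
= 8 - 2
= 6

6


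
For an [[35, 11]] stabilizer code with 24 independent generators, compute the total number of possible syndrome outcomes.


Each stabilizer generator gives a binary (+1 or -1) measurement outcome.
With 24 independent generators:
Total syndromes = 2^24
= 16777216

16777216


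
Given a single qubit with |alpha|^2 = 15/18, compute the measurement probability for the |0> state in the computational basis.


|alpha|^2 = 15/18 = 0.8333
|beta|^2 = 1 - 15/18 = 3/18 = 0.1667
P(|0>) = |alpha|^2 = 0.8333

0.8333


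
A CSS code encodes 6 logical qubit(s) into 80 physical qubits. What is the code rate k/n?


Code rate R = k/n
= 6/80
= 0.0750

0.0750


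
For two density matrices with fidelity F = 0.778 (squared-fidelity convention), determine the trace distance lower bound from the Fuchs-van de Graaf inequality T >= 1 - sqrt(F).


Fuchs-van de Graaf (squared-fidelity convention): 1 - sqrt(F) <= T <= sqrt(1 - F).
Lower bound: T >= 1 - sqrt(F)
sqrt(F) = sqrt(0.778) = 0.8820
T >= 1 - 0.8820
T >= 0.1180

0.1180


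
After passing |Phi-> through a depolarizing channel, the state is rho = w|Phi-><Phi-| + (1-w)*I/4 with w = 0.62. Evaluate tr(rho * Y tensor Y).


|Phi-> = (|00> - |11>)/sqrt(2)
For the pure Bell state, <Y_A Y_B> = +1 (Bell-state Pauli correlator).
The maximally-mixed part I/4 has tr(I/4 * P tensor P) = 0 for any traceless Pauli P.
So <Y_A Y_B>_rho = w * (+1) + (1 - w) * 0
= 0.62 * (+1)
= 0.6200

0.6200


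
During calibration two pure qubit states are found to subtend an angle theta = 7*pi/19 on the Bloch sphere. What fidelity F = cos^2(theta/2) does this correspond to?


For states separated by angle theta on Bloch sphere:
F = cos^2(theta/2)
theta = 7*pi/19 = 1.1574
theta/2 = 0.5787
cos(theta/2) = 0.8372
F = 0.7008

0.7008


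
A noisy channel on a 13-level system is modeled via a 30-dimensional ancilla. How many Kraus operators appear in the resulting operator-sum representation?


Tracing out the environment in an orthonormal basis {|i>_E} gives Kraus operators K_i = <i|_E U |0>_E.
Number of Kraus operators = dim(H_env) = d_env
= 30

30


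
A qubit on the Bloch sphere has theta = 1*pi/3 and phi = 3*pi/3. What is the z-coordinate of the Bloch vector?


theta = 1.0472, phi = 3.1416
r_z = cos(theta) = 0.5000

0.5000


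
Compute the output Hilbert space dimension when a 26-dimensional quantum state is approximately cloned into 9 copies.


Output space = H^(tensor 9) where dim(H) = 26
dim = 26^9
= 676 (after 2 factors)
= 17576 (after 3 factors)
= 456976 (after 4 factors)
= 11881376 (after 5 factors)
= 308915776 (after 6 factors)
= 8031810176 (after 7 factors)
= 208827064576 (after 8 factors)
= 5429503678976 (after 9 factors)
= 5429503678976

5429503678976


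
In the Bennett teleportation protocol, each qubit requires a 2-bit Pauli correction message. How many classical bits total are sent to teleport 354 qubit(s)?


Quantum teleportation requires 2 classical bits per qubit teleported.
354 qubit(s) -> 2 * 354 = 708 classical bits

708


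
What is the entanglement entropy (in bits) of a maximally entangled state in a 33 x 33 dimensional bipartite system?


For a maximally entangled state in d x d:
S = log2(d) = log2(33)
= 5.0444

5.0444


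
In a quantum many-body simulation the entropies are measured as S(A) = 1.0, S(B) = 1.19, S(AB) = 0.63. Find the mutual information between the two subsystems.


I(A:B) = S(A) + S(B) - S(AB)
= 1.0 + 1.19 - 0.63
= 1.5600

1.5600


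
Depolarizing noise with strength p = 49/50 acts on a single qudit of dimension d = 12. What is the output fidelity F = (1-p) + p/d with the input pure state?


F = (1-p) + p/d
= (1 - 0.9800) + 0.9800/12
= 0.0200 + 0.0817
= 0.1017

0.1017


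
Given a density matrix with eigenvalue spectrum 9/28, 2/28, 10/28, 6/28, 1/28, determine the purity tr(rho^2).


tr(rho^2) = sum of eigenvalues squared
= (9/28)^2 + (2/28)^2 + (10/28)^2 + (6/28)^2 + (1/28)^2
= (81 + 4 + 100 + 36 + 1) / 784
= 222/784
= 0.2832

0.2832


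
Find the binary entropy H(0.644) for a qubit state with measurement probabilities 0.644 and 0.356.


S = -p*log2(p) - (1-p)*log2(1-p)
p = 0.6440, 1-p = 0.3560
= -0.6440 * log2(0.6440) - 0.3560 * log2(0.3560)
= -(-0.4089) - (-0.5305)
= 0.9393

0.9393


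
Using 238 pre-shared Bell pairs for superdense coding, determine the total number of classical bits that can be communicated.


Superdense coding allows 2 classical bits per shared entangled pair.
238 pair(s) -> 2 * 238 = 476 classical bits

476


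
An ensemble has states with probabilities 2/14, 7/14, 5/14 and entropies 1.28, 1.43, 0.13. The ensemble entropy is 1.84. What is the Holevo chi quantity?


chi = S(rho) - sum_i p_i * S(rho_i)
Weighted entropy = 2/14 * 1.28 + 7/14 * 1.43 + 5/14 * 0.13
= 0.9443
chi = 1.84 - 0.9443
= 0.8957

0.8957


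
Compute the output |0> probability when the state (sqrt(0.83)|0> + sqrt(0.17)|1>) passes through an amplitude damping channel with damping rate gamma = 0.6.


For amplitude damping with parameter gamma on state sqrt(a)|0> + sqrt(b)|1>:
alpha^2 = 0.83, beta^2 = 0.17
P(|0>) = alpha^2 + gamma * beta^2
= 0.83 + 0.6 * 0.17
= 0.83 + 0.1020
= 0.9320

0.9320


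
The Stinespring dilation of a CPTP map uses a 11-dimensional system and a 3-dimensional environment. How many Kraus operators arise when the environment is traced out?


Tracing out the environment in an orthonormal basis {|i>_E} gives Kraus operators K_i = <i|_E U |0>_E.
Number of Kraus operators = dim(H_env) = d_env
= 3

3


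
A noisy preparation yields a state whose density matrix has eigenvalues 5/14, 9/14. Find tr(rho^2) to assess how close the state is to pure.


tr(rho^2) = sum of eigenvalues squared
= (5/14)^2 + (9/14)^2
= (25 + 81) / 196
= 106/196
= 0.5408

0.5408


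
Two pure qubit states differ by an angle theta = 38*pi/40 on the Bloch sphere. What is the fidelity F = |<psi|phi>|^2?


For states separated by angle theta on Bloch sphere:
F = cos^2(theta/2)
theta = 38*pi/40 = 2.9845
theta/2 = 1.4923
cos(theta/2) = 0.0785
F = 0.0062

0.0062


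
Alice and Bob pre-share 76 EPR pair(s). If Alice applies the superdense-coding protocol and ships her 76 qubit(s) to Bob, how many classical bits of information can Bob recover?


Superdense coding allows 2 classical bits per shared entangled pair.
76 pair(s) -> 2 * 76 = 152 classical bits

152


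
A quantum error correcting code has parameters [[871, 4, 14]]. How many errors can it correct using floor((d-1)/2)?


Code parameters: [[871, 4, 14]], distance d = 14.
Number of correctable errors = floor((d-1)/2)
= floor((14 - 1)/2)
= floor(13/2)
= 6

6


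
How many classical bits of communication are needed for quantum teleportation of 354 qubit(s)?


Quantum teleportation requires 2 classical bits per qubit teleported.
354 qubit(s) -> 2 * 354 = 708 classical bits

708


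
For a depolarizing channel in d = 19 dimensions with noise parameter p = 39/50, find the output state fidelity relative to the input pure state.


F = (1-p) + p/d
= (1 - 0.7800) + 0.7800/19
= 0.2200 + 0.0411
= 0.2611

0.2611


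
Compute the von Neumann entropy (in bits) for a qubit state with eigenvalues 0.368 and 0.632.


S = -p*log2(p) - (1-p)*log2(1-p)
p = 0.3680, 1-p = 0.6320
= -0.3680 * log2(0.3680) - 0.6320 * log2(0.6320)
= -(-0.5307) - (-0.4184)
= 0.9491

0.9491
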